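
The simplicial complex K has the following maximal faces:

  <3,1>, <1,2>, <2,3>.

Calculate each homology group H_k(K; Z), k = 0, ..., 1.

H_0 ≅ Z,  H_1 ≅ Z.

We work with the vertex ordering 1 < 2 < 3. The simplices of K, each written with vertices in increasing order, are:

  0-simplices (3): [1], [2], [3]
  1-simplices (3): [1,2], [1,3], [2,3]

so the chain groups are C_0 ≅ Z^3, C_1 ≅ Z^3.

Boundary ∂_1: C_1 → C_0 is given by ∂[p,q] = [q] − [p]. For instance
  ∂[2,3] = [3] − [2].
As a 3×3 matrix over Z this has rank 2, with invariant factors (1,1).

Computing H_k = (kernel of ∂_k) / (image of ∂_{k+1}):

  H_0: rank C_0 − rank ∂_1 = 3 − 2 = 1, and the invariant factors of ∂_1 are all 1, so H_0 ≅ Z.
  H_1: rank ker ∂_1 − rank ∂_2 = (3 − 2) − 0 = 1, and there is no ∂_2, so H_1 ≅ Z.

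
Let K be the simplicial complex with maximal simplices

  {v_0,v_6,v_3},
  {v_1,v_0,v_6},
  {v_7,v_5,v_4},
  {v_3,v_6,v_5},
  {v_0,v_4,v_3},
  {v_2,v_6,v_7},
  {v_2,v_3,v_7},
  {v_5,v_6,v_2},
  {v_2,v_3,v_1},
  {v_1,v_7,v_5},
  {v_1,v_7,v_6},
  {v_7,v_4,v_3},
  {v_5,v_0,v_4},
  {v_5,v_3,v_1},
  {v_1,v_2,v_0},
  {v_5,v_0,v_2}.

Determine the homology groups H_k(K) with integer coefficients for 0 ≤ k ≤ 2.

Take the total order v_0 < v_1 < v_2 < v_3 < v_4 < v_5 < v_6 < v_7 on the vertex set. Then K (dimension 2) consists of the simplices:

  0-simplices (8): [v_0], [v_1], [v_2], [v_3], [v_4], [v_5], [v_6], [v_7]
  1-simplices (24): (24 of them)
  2-simplices (16): (16 of them)

so the chain groups are C_0 ≅ Z^8, C_1 ≅ Z^24, C_2 ≅ Z^16.

∂_1: C_1 → C_0 is given by ∂[p,q] = [q] − [p].
This gives a 8×24 integer matrix of rank 7; reducing to Smith normal form yields diagonal entries (1,1,1,1,1,1,1).

The boundary map ∂_2: C_2 → C_1 maps a triangle to the signed sum of its edges. For instance
  ∂[v_0,v_1,v_6] = [v_1,v_6] − [v_0,v_6] + [v_0,v_1],
  ∂[v_3,v_5,v_6] = [v_5,v_6] − [v_3,v_6] + [v_3,v_5].
The resulting 24×16 matrix has rank 15, and its Smith normal form has invariant factors (1,1,1,1,1,1,1,1,1,1,1,1,1,1,1).

Reading off H_k = ker ∂_k / im ∂_{k+1}:

  H_0: rank C_0 − rank ∂_1 = 8 − 7 = 1, and the invariant factors of ∂_1 are all 1, so H_0 ≅ Z.
  H_1: rank ker ∂_1 − rank ∂_2 = (24 − 7) − 15 = 2, and the invariant factors of ∂_2 are all 1, so H_1 ≅ Z^2.
  H_2: rank ker ∂_2 − rank ∂_3 = (16 − 15) − 0 = 1, and there is no ∂_3, so H_2 ≅ Z.

H_0 = Z,  H_1 = Z^2,  H_2 = Z.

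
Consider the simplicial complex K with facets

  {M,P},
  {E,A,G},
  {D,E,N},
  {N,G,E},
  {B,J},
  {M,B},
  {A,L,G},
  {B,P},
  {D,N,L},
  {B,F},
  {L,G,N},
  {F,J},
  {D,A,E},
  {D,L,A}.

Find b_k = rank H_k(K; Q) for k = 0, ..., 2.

b_0 = 2, b_1 = 2, b_2 = 1.

Take the total order A < B < D < E < F < G < J < L < M < N < P on the vertex set. Then K (dimension 2) consists of the simplices:

  0-simplices (11): A, B, D, E, F, G, J, L, M, N, P
  1-simplices (18): AD, AE, AG, AL, BF, BJ, BM, BP, DE, DL, DN, EG, EN, FJ, GL, GN, LN, MP
  2-simplices (8): ADE, ADL, AEG, AGL, DEN, DLN, EGN, GLN

Hence C_0 ≅ Z^11, C_1 ≅ Z^18, C_2 ≅ Z^8.

Boundary ∂_1: C_1 → C_0 is given by ∂[p,q] = [q] − [p]. For instance
  ∂GL = L − G.
The resulting 11×18 matrix has rank 9, and its Smith normal form has invariant factors (1,1,1,1,1,1,1,1,1).

∂_2: C_2 → C_1 sends each 2-simplex [p,q,r] to [q,r] − [p,r] + [p,q]. For instance
  ∂DEN = EN − DN + DE,
  ∂ADL = DL − AL + AD.
The 18×8 boundary matrix has rank 7 and Smith normal form diag(1,1,1,1,1,1,1).

Reading off H_k = ker ∂_k / im ∂_{k+1}:

  H_0: rank C_0 − rank ∂_1 = 11 − 9 = 2, and the invariant factors of ∂_1 are all 1, so H_0 = Z^2.
  H_1: rank ker ∂_1 − rank ∂_2 = (18 − 9) − 7 = 2, and the invariant factors of ∂_2 are all 1, so H_1 = Z^2.
  H_2: rank ker ∂_2 − rank ∂_3 = (8 − 7) − 0 = 1, and there is no ∂_3, so H_2 = Z.

As a check, the Euler characteristic is 11 − 18 + 8 = 1, which agrees with 2 − 2 + 1 = 1.

Hence the Betti numbers are b_0 = 2, b_1 = 2, b_2 = 1.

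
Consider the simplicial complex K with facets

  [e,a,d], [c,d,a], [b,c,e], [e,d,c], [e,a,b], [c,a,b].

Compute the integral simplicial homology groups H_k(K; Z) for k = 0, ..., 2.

H_0 ≅ Z,  H_1 = 0,  H_2 ≅ Z.

K has 5 vertices, 9 edges, 6 triangles.
rank ∂_0 = 0, rank ∂_1 = 4 ⇒ b_0 = 5 − 0 − 4 = 1; all invariant factors of ∂_1 are 1 so no torsion. So H_0 ≅ Z.
rank ∂_1 = 4, rank ∂_2 = 5 ⇒ b_1 = 9 − 4 − 5 = 0; all invariant factors of ∂_2 are 1 so no torsion. So H_1 ≅ 0.
rank ∂_2 = 5, rank ∂_3 = 0 ⇒ b_2 = 6 − 5 − 0 = 1. So H_2 ≅ Z.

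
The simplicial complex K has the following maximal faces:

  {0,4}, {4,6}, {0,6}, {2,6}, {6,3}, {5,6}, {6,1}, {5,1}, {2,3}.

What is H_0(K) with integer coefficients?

H_0 = Z.

Order the vertices as 0 < 1 < 2 < 3 < 4 < 5 < 6. Listing each simplex with vertices in this order, K has dimension 1 with simplices:

  0-simplices (7): [0], [1], [2], [3], [4], [5], [6]
  1-simplices (9): [0,4], [0,6], [1,5], [1,6], [2,3], [2,6], [3,6], [4,6], [5,6]

Hence C_0 ≅ Z^7, C_1 ≅ Z^9.

The boundary map ∂_1: C_1 → C_0 maps an edge to its endpoints' difference, ∂[p,q] = q − p.
As a 7×9 matrix over Z this has rank 6, with invariant factors (1,1,1,1,1,1).

From H_k ≅ ker(∂_k) / im(∂_{k+1}) we obtain:

  H_0: rank C_0 − rank ∂_1 = 7 − 6 = 1, and the invariant factors of ∂_1 are all 1, so H_0 ≅ Z.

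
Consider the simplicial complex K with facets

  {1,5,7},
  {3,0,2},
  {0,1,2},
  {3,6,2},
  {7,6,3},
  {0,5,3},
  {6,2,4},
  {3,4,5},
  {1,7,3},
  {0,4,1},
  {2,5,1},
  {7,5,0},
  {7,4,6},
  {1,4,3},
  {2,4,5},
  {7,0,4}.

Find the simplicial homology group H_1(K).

H_1 ≅ Z^2.

Take the total order 0 < 1 < 2 < 3 < 4 < 5 < 6 < 7 on the vertex set. Then K (dimension 2) consists of the simplices:

  0-simplices (8): [0], [1], [2], [3], [4], [5], [6], [7]
  1-simplices (24): (24 of them)
  2-simplices (16): [0,1,2], [0,1,4], [0,2,3], [0,3,5], [0,4,7], [0,5,7], [1,2,5], [1,3,4], [1,3,7], [1,5,7], [2,3,6], [2,4,5], [2,4,6], [3,4,5], [3,6,7], [4,6,7]

so the chain groups are C_0 ≅ Z^8, C_1 ≅ Z^24, C_2 ≅ Z^16.

∂_1: C_1 → C_0 sends each edge [p,q] (with p < q) to q − p.
As a 8×24 matrix over Z this has rank 7, with invariant factors (1,1,1,1,1,1,1).

Boundary ∂_2: C_2 → C_1 acts by ∂[p,q,r] = [q,r] − [p,r] + [p,q]. For instance
  ∂[2,4,5] = [4,5] − [2,5] + [2,4],
  ∂[1,5,7] = [5,7] − [1,7] + [1,5].
As a 24×16 matrix over Z this has rank 15, with invariant factors (1,1,1,1,1,1,1,1,1,1,1,1,1,1,1).

From H_k ≅ ker(∂_k) / im(∂_{k+1}) we obtain:

  H_1: rank ker ∂_1 − rank ∂_2 = (24 − 7) − 15 = 2, and the invariant factors of ∂_2 are all 1, so H_1 = Z^2.

(K is a triangulation of the torus T^2.)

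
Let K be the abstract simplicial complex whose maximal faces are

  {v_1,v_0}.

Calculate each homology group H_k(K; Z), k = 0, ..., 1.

H_0 = Z,  H_1 = 0.

K has 2 vertices, 1 edge.
rank ∂_0 = 0, rank ∂_1 = 1 ⇒ b_0 = 2 − 0 − 1 = 1; all invariant factors of ∂_1 are 1 so no torsion. So H_0 = Z.
rank ∂_1 = 1, rank ∂_2 = 0 ⇒ b_1 = 1 − 1 − 0 = 0. So H_1 = 0.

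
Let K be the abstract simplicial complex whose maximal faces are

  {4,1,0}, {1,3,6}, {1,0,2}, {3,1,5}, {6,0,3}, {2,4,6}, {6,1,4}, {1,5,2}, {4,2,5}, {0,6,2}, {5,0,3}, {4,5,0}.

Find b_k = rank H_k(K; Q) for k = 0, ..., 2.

Fix the vertex order 0 < 1 < 2 < 3 < 4 < 5 < 6 and write every simplex with vertices in increasing order. Then dim K = 2 and the simplices of K are:

  0-simplices (7): [0], [1], [2], [3], [4], [5], [6]
  1-simplices (18): [0,1], [0,2], [0,3], [0,4], [0,5], [0,6], [1,2], [1,3], [1,4], [1,5], [1,6], [2,4], [2,5], [2,6], [3,5], [3,6], [4,5], [4,6]
  2-simplices (12): [0,1,2], [0,1,4], [0,2,6], [0,3,5], [0,3,6], [0,4,5], [1,2,5], [1,3,5], [1,3,6], [1,4,6], [2,4,5], [2,4,6]

giving chain groups C_0 ≅ Z^7, C_1 ≅ Z^18, C_2 ≅ Z^12.

The boundary map ∂_1: C_1 → C_0 sends each edge [p,q] (with p < q) to q − p.
As a 7×18 matrix over Z this has rank 6, with invariant factors (1,1,1,1,1,1).

The boundary map ∂_2: C_2 → C_1 maps a triangle to the signed sum of its edges. For instance
  ∂[1,3,5] = [3,5] − [1,5] + [1,3],
  ∂[1,4,6] = [4,6] − [1,6] + [1,4].
The 18×12 boundary matrix has rank 12 and Smith normal form diag(1,1,1,1,1,1,1,1,1,1,1,2).

Reading off H_k = ker ∂_k / im ∂_{k+1}:

  H_0: rank C_0 − rank ∂_1 = 7 − 6 = 1, and the invariant factors of ∂_1 are all 1, so H_0 ≅ Z.
  H_1: rank ker ∂_1 − rank ∂_2 = (18 − 6) − 12 = 0, and ∂_2 has invariant factor 2 > 1, so H_1 ≅ Z/2Z.
  H_2: rank ker ∂_2 − rank ∂_3 = (12 − 12) − 0 = 0, and there is no ∂_3, so H_2 ≅ 0.

As a check, the Euler characteristic is 7 − 18 + 12 = 1, which agrees with 1 − 0 + 0 = 1.
(K is a triangulation of the real projective plane RP^2.)

Hence the Betti numbers are b_0 = 1, b_1 = 0, b_2 = 0.

b_0 = 1, b_1 = 0, b_2 = 0.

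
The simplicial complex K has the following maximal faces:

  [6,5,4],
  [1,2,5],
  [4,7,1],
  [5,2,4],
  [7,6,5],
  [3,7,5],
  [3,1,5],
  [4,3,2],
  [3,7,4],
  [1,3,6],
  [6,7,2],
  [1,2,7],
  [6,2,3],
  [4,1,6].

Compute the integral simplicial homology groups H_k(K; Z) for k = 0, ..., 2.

H_0 = Z,  H_1 = Z^2,  H_2 = Z.

We work with the vertex ordering 1 < 2 < 3 < 4 < 5 < 6 < 7. The simplices of K, each written with vertices in increasing order, are:

  0-simplices (7): [1], [2], [3], [4], [5], [6], [7]
  1-simplices (21): [1,2], [1,3], [1,4], [1,5], [1,6], [1,7], [2,3], [2,4], [2,5], [2,6], [2,7], [3,4], [3,5], [3,6], [3,7], [4,5], [4,6], [4,7], [5,6], [5,7], [6,7]
  2-simplices (14): [1,2,5], [1,2,7], [1,3,5], [1,3,6], [1,4,6], [1,4,7], [2,3,4], [2,3,6], [2,4,5], [2,6,7], [3,4,7], [3,5,7], [4,5,6], [5,6,7]

so the chain groups are C_0 ≅ Z^7, C_1 ≅ Z^21, C_2 ≅ Z^14.

The boundary map ∂_1: C_1 → C_0 sends each edge [p,q] (with p < q) to q − p. For instance
  ∂[3,7] = [7] − [3].
The resulting 7×21 matrix has rank 6, and its Smith normal form has invariant factors (1,1,1,1,1,1).

∂_2: C_2 → C_1 maps a triangle to the signed sum of its edges. For instance
  ∂[3,5,7] = [5,7] − [3,7] + [3,5],
  ∂[1,2,5] = [2,5] − [1,5] + [1,2].
As a 21×14 matrix over Z this has rank 13, with invariant factors (1,1,1,1,1,1,1,1,1,1,1,1,1).

Reading off H_k = ker ∂_k / im ∂_{k+1}:

  H_0: rank C_0 − rank ∂_1 = 7 − 6 = 1, and the invariant factors of ∂_1 are all 1, so H_0 ≅ Z.
  H_1: rank ker ∂_1 − rank ∂_2 = (21 − 6) − 13 = 2, and the invariant factors of ∂_2 are all 1, so H_1 ≅ Z^2.
  H_2: rank ker ∂_2 − rank ∂_3 = (14 − 13) − 0 = 1, and there is no ∂_3, so H_2 ≅ Z.

As a check, the Euler characteristic is 7 − 21 + 14 = 0, which agrees with 1 − 2 + 1 = 0.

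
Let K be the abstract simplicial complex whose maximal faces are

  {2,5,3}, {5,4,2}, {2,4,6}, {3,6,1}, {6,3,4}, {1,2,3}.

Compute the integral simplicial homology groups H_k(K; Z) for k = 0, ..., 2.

H_0 ≅ Z,  H_1 ≅ Z,  H_2 = 0.

We work with the vertex ordering 1 < 2 < 3 < 4 < 5 < 6. The simplices of K, each written with vertices in increasing order, are:

  0-simplices (6): [1], [2], [3], [4], [5], [6]
  1-simplices (12): [1,2], [1,3], [1,6], [2,3], [2,4], [2,5], [2,6], [3,4], [3,5], [3,6], [4,5], [4,6]
  2-simplices (6): [1,2,3], [1,3,6], [2,3,5], [2,4,5], [2,4,6], [3,4,6]

Hence C_0 ≅ Z^6, C_1 ≅ Z^12, C_2 ≅ Z^6.

The boundary map ∂_1: C_1 → C_0 maps an edge to its endpoints' difference, ∂[p,q] = q − p. For instance
  ∂[3,4] = [4] − [3].
The 6×12 boundary matrix has rank 5 and Smith normal form diag(1,1,1,1,1).

Boundary ∂_2: C_2 → C_1 sends each 2-simplex [p,q,r] to [q,r] − [p,r] + [p,q]. For instance
  ∂[2,4,6] = [4,6] − [2,6] + [2,4],
  ∂[2,4,5] = [4,5] − [2,5] + [2,4].
This gives a 12×6 integer matrix of rank 6; reducing to Smith normal form yields diagonal entries (1,1,1,1,1,1).

From H_k ≅ ker(∂_k) / im(∂_{k+1}) we obtain:

  H_0: rank C_0 − rank ∂_1 = 6 − 5 = 1, and the invariant factors of ∂_1 are all 1, so H_0 ≅ Z.
  H_1: rank ker ∂_1 − rank ∂_2 = (12 − 5) − 6 = 1, and the invariant factors of ∂_2 are all 1, so H_1 ≅ Z.
  H_2: rank ker ∂_2 − rank ∂_3 = (6 − 6) − 0 = 0, and there is no ∂_3, so H_2 ≅ 0.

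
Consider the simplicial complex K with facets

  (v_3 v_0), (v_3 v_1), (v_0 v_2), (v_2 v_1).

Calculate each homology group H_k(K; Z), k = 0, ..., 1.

K has 4 vertices, 4 edges.
rank ∂_0 = 0, rank ∂_1 = 3 ⇒ b_0 = 4 − 0 − 3 = 1; all invariant factors of ∂_1 are 1 so no torsion. So H_0 ≅ Z.
rank ∂_1 = 3, rank ∂_2 = 0 ⇒ b_1 = 4 − 3 − 0 = 1. So H_1 ≅ Z.

H_0 ≅ Z,  H_1 ≅ Z.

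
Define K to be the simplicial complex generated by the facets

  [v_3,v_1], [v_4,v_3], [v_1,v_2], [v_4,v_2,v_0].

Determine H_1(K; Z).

Order the vertices as v_0 < v_1 < v_2 < v_3 < v_4. Listing each simplex with vertices in this order, K has dimension 2 with simplices:

  0-simplices (5): [v_0], [v_1], [v_2], [v_3], [v_4]
  1-simplices (6): [v_0,v_2], [v_0,v_4], [v_1,v_2], [v_1,v_3], [v_2,v_4], [v_3,v_4]
  2-simplices (1): [v_0,v_2,v_4]

so the chain groups are C_0 ≅ Z^5, C_1 ≅ Z^6, C_2 ≅ Z^1.

The boundary map ∂_1: C_1 → C_0 sends each edge [p,q] (with p < q) to q − p. For instance
  ∂[v_0,v_4] = [v_4] − [v_0].
The resulting 5×6 matrix has rank 4, and its Smith normal form has invariant factors (1,1,1,1).

The boundary map ∂_2: C_2 → C_1 maps a triangle to the signed sum of its edges. For instance
  ∂[v_0,v_2,v_4] = [v_2,v_4] − [v_0,v_4] + [v_0,v_2].
This gives a 6×1 integer matrix of rank 1; reducing to Smith normal form yields diagonal entries (1).

Now H_k = ker ∂_k / im ∂_{k+1}, so:

  H_1: rank ker ∂_1 − rank ∂_2 = (6 − 4) − 1 = 1, and the invariant factors of ∂_2 are all 1, so H_1 ≅ Z.

H_1 = Z.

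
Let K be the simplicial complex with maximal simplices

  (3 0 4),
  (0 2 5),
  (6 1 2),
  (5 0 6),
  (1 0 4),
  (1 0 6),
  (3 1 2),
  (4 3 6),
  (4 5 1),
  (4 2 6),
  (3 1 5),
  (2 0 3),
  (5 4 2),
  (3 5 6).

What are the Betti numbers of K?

b_0 = 1, b_1 = 2, b_2 = 1.

Take the total order 0 < 1 < 2 < 3 < 4 < 5 < 6 on the vertex set. Then K (dimension 2) consists of the simplices:

  0-simplices (7): [0], [1], [2], [3], [4], [5], [6]
  1-simplices (21): [0,1], [0,2], [0,3], [0,4], [0,5], [0,6], [1,2], [1,3], [1,4], [1,5], [1,6], [2,3], [2,4], [2,5], [2,6], [3,4], [3,5], [3,6], [4,5], [4,6], [5,6]
  2-simplices (14): [0,1,4], [0,1,6], [0,2,3], [0,2,5], [0,3,4], [0,5,6], [1,2,3], [1,2,6], [1,3,5], [1,4,5], [2,4,5], [2,4,6], [3,4,6], [3,5,6]

so the chain groups are C_0 ≅ Z^7, C_1 ≅ Z^21, C_2 ≅ Z^14.

Boundary ∂_1: C_1 → C_0 is given by ∂[p,q] = [q] − [p]. For instance
  ∂[0,4] = [4] − [0].
This gives a 7×21 integer matrix of rank 6; reducing to Smith normal form yields diagonal entries (1,1,1,1,1,1).

Boundary ∂_2: C_2 → C_1 acts by ∂[p,q,r] = [q,r] − [p,r] + [p,q]. For instance
  ∂[3,4,6] = [4,6] − [3,6] + [3,4],
  ∂[1,2,6] = [2,6] − [1,6] + [1,2].
The resulting 21×14 matrix has rank 13, and its Smith normal form has invariant factors (1,1,1,1,1,1,1,1,1,1,1,1,1).

From H_k ≅ ker(∂_k) / im(∂_{k+1}) we obtain:

  H_0: rank C_0 − rank ∂_1 = 7 − 6 = 1, and the invariant factors of ∂_1 are all 1, so H_0 ≅ Z.
  H_1: rank ker ∂_1 − rank ∂_2 = (21 − 6) − 13 = 2, and the invariant factors of ∂_2 are all 1, so H_1 ≅ Z^2.
  H_2: rank ker ∂_2 − rank ∂_3 = (14 − 13) − 0 = 1, and there is no ∂_3, so H_2 ≅ Z.

As a check, the Euler characteristic is 7 − 21 + 14 = 0, which agrees with 1 − 2 + 1 = 0.
(K is a triangulation of the torus T^2.)

Hence the Betti numbers are b_0 = 1, b_1 = 2, b_2 = 1.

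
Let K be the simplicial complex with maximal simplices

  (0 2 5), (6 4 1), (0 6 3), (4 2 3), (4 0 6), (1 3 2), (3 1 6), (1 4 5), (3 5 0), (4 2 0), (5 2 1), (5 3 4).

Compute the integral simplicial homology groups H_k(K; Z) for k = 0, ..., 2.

K has 7 vertices, 18 edges, 12 triangles.
rank ∂_0 = 0, rank ∂_1 = 6 ⇒ b_0 = 7 − 0 − 6 = 1; all invariant factors of ∂_1 are 1 so no torsion. So H_0 ≅ Z.
rank ∂_1 = 6, rank ∂_2 = 12 ⇒ b_1 = 18 − 6 − 12 = 0; ∂_2 has invariant factor(s) [2] giving torsion. So H_1 ≅ Z/2.
rank ∂_2 = 12, rank ∂_3 = 0 ⇒ b_2 = 12 − 12 − 0 = 0. So H_2 ≅ 0.

H_0 = Z,  H_1 = Z/2,  H_2 = 0.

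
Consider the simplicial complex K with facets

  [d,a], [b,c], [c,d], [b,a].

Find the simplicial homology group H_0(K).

Fix the vertex order a < b < c < d and write every simplex with vertices in increasing order. Then dim K = 1 and the simplices of K are:

  0-simplices (4): a, b, c, d
  1-simplices (4): ab, ad, bc, cd

Hence C_0 ≅ Z^4, C_1 ≅ Z^4.

∂_1: C_1 → C_0 sends each edge [p,q] (with p < q) to q − p. For instance
  ∂ab = b − a.
This gives a 4×4 integer matrix of rank 3; reducing to Smith normal form yields diagonal entries (1,1,1).

Now H_k = ker ∂_k / im ∂_{k+1}, so:

  H_0: rank C_0 − rank ∂_1 = 4 − 3 = 1, and the invariant factors of ∂_1 are all 1, so H_0 ≅ Z.

H_0 ≅ Z.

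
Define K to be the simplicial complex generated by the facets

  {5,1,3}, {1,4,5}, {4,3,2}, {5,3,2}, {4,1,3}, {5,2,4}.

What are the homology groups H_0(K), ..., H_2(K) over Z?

We work with the vertex ordering 1 < 2 < 3 < 4 < 5. The simplices of K, each written with vertices in increasing order, are:

  0-simplices (5): [1], [2], [3], [4], [5]
  1-simplices (9): [1,3], [1,4], [1,5], [2,3], [2,4], [2,5], [3,4], [3,5], [4,5]
  2-simplices (6): [1,3,4], [1,3,5], [1,4,5], [2,3,4], [2,3,5], [2,4,5]

Hence C_0 ≅ Z^5, C_1 ≅ Z^9, C_2 ≅ Z^6.

The boundary map ∂_1: C_1 → C_0 maps an edge to its endpoints' difference, ∂[p,q] = q − p. For instance
  ∂[4,5] = [5] − [4].
The 5×9 boundary matrix has rank 4 and Smith normal form diag(1,1,1,1).

∂_2: C_2 → C_1 acts by ∂[p,q,r] = [q,r] − [p,r] + [p,q]. For instance
  ∂[1,4,5] = [4,5] − [1,5] + [1,4],
  ∂[2,3,5] = [3,5] − [2,5] + [2,3].
As a 9×6 matrix over Z this has rank 5, with invariant factors (1,1,1,1,1).

From H_k ≅ ker(∂_k) / im(∂_{k+1}) we obtain:

  H_0: rank C_0 − rank ∂_1 = 5 − 4 = 1, and the invariant factors of ∂_1 are all 1, so H_0 = Z.
  H_1: rank ker ∂_1 − rank ∂_2 = (9 − 4) − 5 = 0, and the invariant factors of ∂_2 are all 1, so H_1 = 0.
  H_2: rank ker ∂_2 − rank ∂_3 = (6 − 5) − 0 = 1, and there is no ∂_3, so H_2 = Z.

(K is a triangulation of the 2-sphere S^2.)

H_0 ≅ Z,  H_1 = 0,  H_2 ≅ Z.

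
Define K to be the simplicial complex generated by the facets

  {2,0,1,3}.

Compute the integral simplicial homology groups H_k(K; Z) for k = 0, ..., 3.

H_0 ≅ Z,  H_1 = 0,  H_2 = 0,  H_3 = 0.

Order the vertices as 0 < 1 < 2 < 3. Listing each simplex with vertices in this order, K has dimension 3 with simplices:

  0-simplices (4): [0], [1], [2], [3]
  1-simplices (6): [0,1], [0,2], [0,3], [1,2], [1,3], [2,3]
  2-simplices (4): [0,1,2], [0,1,3], [0,2,3], [1,2,3]
  3-simplices (1): [0,1,2,3]

so the chain groups are C_0 ≅ Z^4, C_1 ≅ Z^6, C_2 ≅ Z^4, C_3 ≅ Z^1.

∂_1: C_1 → C_0 sends each edge [p,q] (with p < q) to q − p. For instance
  ∂[2,3] = [3] − [2].
This gives a 4×6 integer matrix of rank 3; reducing to Smith normal form yields diagonal entries (1,1,1).

The boundary map ∂_2: C_2 → C_1 acts by ∂[p,q,r] = [q,r] − [p,r] + [p,q]. For instance
  ∂[0,2,3] = [2,3] − [0,3] + [0,2],
  ∂[0,1,3] = [1,3] − [0,3] + [0,1].
The 6×4 boundary matrix has rank 3 and Smith normal form diag(1,1,1).

The boundary map ∂_3: C_3 → C_2 sends each 3-simplex σ to the alternating sum Σ_i (−1)^i (σ with its i-th vertex removed). For instance
  ∂[0,1,2,3] = [1,2,3] − [0,2,3] + [0,1,3] − [0,1,2].
As a 4×1 matrix over Z this has rank 1, with invariant factors (1).

Computing H_k = (kernel of ∂_k) / (image of ∂_{k+1}):

  H_0: rank C_0 − rank ∂_1 = 4 − 3 = 1, and the invariant factors of ∂_1 are all 1, so H_0 ≅ Z.
  H_1: rank ker ∂_1 − rank ∂_2 = (6 − 3) − 3 = 0, and the invariant factors of ∂_2 are all 1, so H_1 ≅ 0.
  H_2: rank ker ∂_2 − rank ∂_3 = (4 − 3) − 1 = 0, and the invariant factors of ∂_3 are all 1, so H_2 ≅ 0.
  H_3: rank ker ∂_3 − rank ∂_4 = (1 − 1) − 0 = 0, and there is no ∂_4, so H_3 ≅ 0.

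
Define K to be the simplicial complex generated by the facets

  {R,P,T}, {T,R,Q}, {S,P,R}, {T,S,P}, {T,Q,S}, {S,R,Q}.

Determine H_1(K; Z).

We work with the vertex ordering P < Q < R < S < T. The simplices of K, each written with vertices in increasing order, are:

  0-simplices (5): P, Q, R, S, T
  1-simplices (9): PR, PS, PT, QR, QS, QT, RS, RT, ST
  2-simplices (6): PRS, PRT, PST, QRS, QRT, QST

so the chain groups are C_0 ≅ Z^5, C_1 ≅ Z^9, C_2 ≅ Z^6.

Boundary ∂_1: C_1 → C_0 is given by ∂[p,q] = [q] − [p].
As a 5×9 matrix over Z this has rank 4, with invariant factors (1,1,1,1).

The boundary map ∂_2: C_2 → C_1 sends each 2-simplex [p,q,r] to [q,r] − [p,r] + [p,q]. For instance
  ∂QRT = RT − QT + QR,
  ∂PST = ST − PT + PS.
The 9×6 boundary matrix has rank 5 and Smith normal form diag(1,1,1,1,1).

Computing H_k = (kernel of ∂_k) / (image of ∂_{k+1}):

  H_1: rank ker ∂_1 − rank ∂_2 = (9 − 4) − 5 = 0, and the invariant factors of ∂_2 are all 1, so H_1 ≅ 0.

(K is a triangulation of the 2-sphere S^2.)

H_1 = 0.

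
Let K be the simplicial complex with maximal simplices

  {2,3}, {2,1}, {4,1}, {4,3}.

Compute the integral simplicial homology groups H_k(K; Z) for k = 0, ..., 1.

H_0 ≅ Z,  H_1 ≅ Z.

Fix the vertex order 1 < 2 < 3 < 4 and write every simplex with vertices in increasing order. Then dim K = 1 and the simplices of K are:

  0-simplices (4): [1], [2], [3], [4]
  1-simplices (4): [1,2], [1,4], [2,3], [3,4]

giving chain groups C_0 ≅ Z^4, C_1 ≅ Z^4.

Boundary ∂_1: C_1 → C_0 sends each edge [p,q] (with p < q) to q − p.
As a 4×4 matrix over Z this has rank 3, with invariant factors (1,1,1).

Now H_k = ker ∂_k / im ∂_{k+1}, so:

  H_0: rank C_0 − rank ∂_1 = 4 − 3 = 1, and the invariant factors of ∂_1 are all 1, so H_0 ≅ Z.
  H_1: rank ker ∂_1 − rank ∂_2 = (4 − 3) − 0 = 1, and there is no ∂_2, so H_1 ≅ Z.

As a check, the Euler characteristic is 4 − 4 = 0, which agrees with 1 − 1 = 0.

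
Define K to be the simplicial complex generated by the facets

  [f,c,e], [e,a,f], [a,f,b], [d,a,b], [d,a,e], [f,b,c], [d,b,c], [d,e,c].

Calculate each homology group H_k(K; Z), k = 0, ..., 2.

H_0 ≅ Z,  H_1 = 0,  H_2 ≅ Z.

We work with the vertex ordering a < b < c < d < e < f. The simplices of K, each written with vertices in increasing order, are:

  0-simplices (6): a, b, c, d, e, f
  1-simplices (12): ab, ad, ae, af, bc, bd, bf, cd, ce, cf, de, ef
  2-simplices (8): abd, abf, ade, aef, bcd, bcf, cde, cef

so the chain groups are C_0 ≅ Z^6, C_1 ≅ Z^12, C_2 ≅ Z^8.

The boundary map ∂_1: C_1 → C_0 is given by ∂[p,q] = [q] − [p]. For instance
  ∂de = e − d.
This gives a 6×12 integer matrix of rank 5; reducing to Smith normal form yields diagonal entries (1,1,1,1,1).

Boundary ∂_2: C_2 → C_1 sends each 2-simplex [p,q,r] to [q,r] − [p,r] + [p,q]. For instance
  ∂cef = ef − cf + ce,
  ∂bcd = cd − bd + bc.
The 12×8 boundary matrix has rank 7 and Smith normal form diag(1,1,1,1,1,1,1).

Reading off H_k = ker ∂_k / im ∂_{k+1}:

  H_0: rank C_0 − rank ∂_1 = 6 − 5 = 1, and the invariant factors of ∂_1 are all 1, so H_0 = Z.
  H_1: rank ker ∂_1 − rank ∂_2 = (12 − 5) − 7 = 0, and the invariant factors of ∂_2 are all 1, so H_1 = 0.
  H_2: rank ker ∂_2 − rank ∂_3 = (8 − 7) − 0 = 1, and there is no ∂_3, so H_2 = Z.

As a check, the Euler characteristic is 6 − 12 + 8 = 2, which agrees with 1 − 0 + 1 = 2.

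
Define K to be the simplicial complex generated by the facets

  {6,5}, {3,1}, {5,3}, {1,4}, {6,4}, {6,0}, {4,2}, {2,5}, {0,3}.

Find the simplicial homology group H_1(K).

H_1 ≅ Z^3.

Take the total order 0 < 1 < 2 < 3 < 4 < 5 < 6 on the vertex set. Then K (dimension 1) consists of the simplices:

  0-simplices (7): [0], [1], [2], [3], [4], [5], [6]
  1-simplices (9): [0,3], [0,6], [1,3], [1,4], [2,4], [2,5], [3,5], [4,6], [5,6]

so the chain groups are C_0 ≅ Z^7, C_1 ≅ Z^9.

∂_1: C_1 → C_0 is given by ∂[p,q] = [q] − [p].
As a 7×9 matrix over Z this has rank 6, with invariant factors (1,1,1,1,1,1).

Reading off H_k = ker ∂_k / im ∂_{k+1}:

  H_1: rank ker ∂_1 − rank ∂_2 = (9 − 6) − 0 = 3, and there is no ∂_2, so H_1 ≅ Z^3.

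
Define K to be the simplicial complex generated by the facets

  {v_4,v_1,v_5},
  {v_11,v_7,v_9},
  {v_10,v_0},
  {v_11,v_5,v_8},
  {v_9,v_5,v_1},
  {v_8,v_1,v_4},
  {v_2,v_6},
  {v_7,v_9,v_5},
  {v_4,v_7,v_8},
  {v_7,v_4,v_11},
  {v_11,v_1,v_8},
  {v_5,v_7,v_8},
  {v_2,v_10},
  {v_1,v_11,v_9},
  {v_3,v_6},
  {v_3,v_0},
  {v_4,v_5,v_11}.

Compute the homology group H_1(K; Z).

K has 12 vertices, 23 edges, 12 triangles.
rank ∂_1 = 10, rank ∂_2 = 12 ⇒ b_1 = 23 − 10 − 12 = 1; ∂_2 has invariant factor(s) [2] giving torsion. So H_1 ≅ Z ⊕ Z_2.

H_1 = Z ⊕ Z_2.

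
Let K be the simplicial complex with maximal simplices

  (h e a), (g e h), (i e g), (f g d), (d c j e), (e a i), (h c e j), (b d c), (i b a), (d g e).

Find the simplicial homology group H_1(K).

We work with the vertex ordering a < b < c < d < e < f < g < h < i < j. The simplices of K, each written with vertices in increasing order, are:

  0-simplices (10): a, b, c, d, e, f, g, h, i, j
  1-simplices (23): ab, ae, ah, ai, bc, bd, bi, cd, ce, ch, cj, de, df, dg, dj, eg, eh, ei, ej, fg, gh, gi, hj
  2-simplices (15): abi, aeh, aei, bcd, cde, cdj, ceh, cej, chj, deg, dej, dfg, egh, egi, ehj
  3-simplices (2): cdej, cehj

giving chain groups C_0 ≅ Z^10, C_1 ≅ Z^23, C_2 ≅ Z^15, C_3 ≅ Z^2.

∂_1: C_1 → C_0 is given by ∂[p,q] = [q] − [p]. For instance
  ∂eh = h − e.
As a 10×23 matrix over Z this has rank 9, with invariant factors (1,1,1,1,1,1,1,1,1).

The boundary map ∂_2: C_2 → C_1 acts by ∂[p,q,r] = [q,r] − [p,r] + [p,q]. For instance
  ∂aei = ei − ai + ae,
  ∂bcd = cd − bd + bc.
The resulting 23×15 matrix has rank 13, and its Smith normal form has invariant factors (1,1,1,1,1,1,1,1,1,1,1,1,1).

The boundary map ∂_3: C_3 → C_2 sends each 3-simplex σ to the alternating sum Σ_i (−1)^i (σ with its i-th vertex removed). For instance
  ∂cehj = ehj − chj + cej − ceh,
  ∂cdej = dej − cej + cdj − cde.
The 15×2 boundary matrix has rank 2 and Smith normal form diag(1,1).

Now H_k = ker ∂_k / im ∂_{k+1}, so:

  H_1: rank ker ∂_1 − rank ∂_2 = (23 − 9) − 13 = 1, and the invariant factors of ∂_2 are all 1, so H_1 = Z.

H_1 ≅ Z.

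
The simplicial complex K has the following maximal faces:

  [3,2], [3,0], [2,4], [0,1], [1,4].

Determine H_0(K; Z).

H_0 = Z.

Fix the vertex order 0 < 1 < 2 < 3 < 4 and write every simplex with vertices in increasing order. Then dim K = 1 and the simplices of K are:

  0-simplices (5): [0], [1], [2], [3], [4]
  1-simplices (5): [0,1], [0,3], [1,4], [2,3], [2,4]

so the chain groups are C_0 ≅ Z^5, C_1 ≅ Z^5.

Boundary ∂_1: C_1 → C_0 maps an edge to its endpoints' difference, ∂[p,q] = q − p. For instance
  ∂[0,1] = [1] − [0].
As a 5×5 matrix over Z this has rank 4, with invariant factors (1,1,1,1).

Computing H_k = (kernel of ∂_k) / (image of ∂_{k+1}):

  H_0: rank C_0 − rank ∂_1 = 5 − 4 = 1, and the invariant factors of ∂_1 are all 1, so H_0 = Z.

(K is a triangulation of the circle S^1.)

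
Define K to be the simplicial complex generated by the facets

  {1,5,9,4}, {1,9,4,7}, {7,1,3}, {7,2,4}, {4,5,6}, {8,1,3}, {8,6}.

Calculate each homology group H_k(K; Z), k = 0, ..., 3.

H_0 ≅ Z,  H_1 ≅ Z,  H_2 = 0,  H_3 = 0.

We work with the vertex ordering 1 < 2 < 3 < 4 < 5 < 6 < 7 < 8 < 9. The simplices of K, each written with vertices in increasing order, are:

  0-simplices (9): [1], [2], [3], [4], [5], [6], [7], [8], [9]
  1-simplices (18): [1,3], [1,4], [1,5], [1,7], [1,8], [1,9], [2,4], [2,7], [3,7], [3,8], [4,5], [4,6], [4,7], [4,9], [5,6], [5,9], [6,8], [7,9]
  2-simplices (11): [1,3,7], [1,3,8], [1,4,5], [1,4,7], [1,4,9], [1,5,9], [1,7,9], [2,4,7], [4,5,6], [4,5,9], [4,7,9]
  3-simplices (2): [1,4,5,9], [1,4,7,9]

Hence C_0 ≅ Z^9, C_1 ≅ Z^18, C_2 ≅ Z^11, C_3 ≅ Z^2.

∂_1: C_1 → C_0 maps an edge to its endpoints' difference, ∂[p,q] = q − p.
As a 9×18 matrix over Z this has rank 8, with invariant factors (1,1,1,1,1,1,1,1).

Boundary ∂_2: C_2 → C_1 maps a triangle to the signed sum of its edges. For instance
  ∂[1,4,7] = [4,7] − [1,7] + [1,4],
  ∂[1,5,9] = [5,9] − [1,9] + [1,5].
As a 18×11 matrix over Z this has rank 9, with invariant factors (1,1,1,1,1,1,1,1,1).

∂_3: C_3 → C_2 sends each 3-simplex σ to the alternating sum Σ_i (−1)^i (σ with its i-th vertex removed). For instance
  ∂[1,4,5,9] = [4,5,9] − [1,5,9] + [1,4,9] − [1,4,5],
  ∂[1,4,7,9] = [4,7,9] − [1,7,9] + [1,4,9] − [1,4,7].
This gives a 11×2 integer matrix of rank 2; reducing to Smith normal form yields diagonal entries (1,1).

From H_k ≅ ker(∂_k) / im(∂_{k+1}) we obtain:

  H_0: rank C_0 − rank ∂_1 = 9 − 8 = 1, and the invariant factors of ∂_1 are all 1, so H_0 ≅ Z.
  H_1: rank ker ∂_1 − rank ∂_2 = (18 − 8) − 9 = 1, and the invariant factors of ∂_2 are all 1, so H_1 ≅ Z.
  H_2: rank ker ∂_2 − rank ∂_3 = (11 − 9) − 2 = 0, and the invariant factors of ∂_3 are all 1, so H_2 ≅ 0.
  H_3: rank ker ∂_3 − rank ∂_4 = (2 − 2) − 0 = 0, and there is no ∂_4, so H_3 ≅ 0.

As a check, the Euler characteristic is 9 − 18 + 11 − 2 = 0, which agrees with 1 − 1 + 0 − 0 = 0.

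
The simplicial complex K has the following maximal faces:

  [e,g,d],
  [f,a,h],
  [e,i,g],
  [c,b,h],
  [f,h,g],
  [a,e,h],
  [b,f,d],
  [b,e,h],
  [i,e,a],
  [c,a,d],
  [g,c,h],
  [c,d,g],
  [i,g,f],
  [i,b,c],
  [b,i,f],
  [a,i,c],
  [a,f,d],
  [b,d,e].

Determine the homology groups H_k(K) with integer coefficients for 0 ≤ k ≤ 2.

H_0 ≅ Z,  H_1 ≅ Z^2,  H_2 ≅ Z.

Take the total order a < b < c < d < e < f < g < h < i on the vertex set. Then K (dimension 2) consists of the simplices:

  0-simplices (9): a, b, c, d, e, f, g, h, i
  1-simplices (27): ac, ad, ae, af, ah, ai, bc, bd, be, bf, bh, bi, cd, cg, ch, ci, de, df, dg, eg, eh, ei, fg, fh, fi, gh, gi
  2-simplices (18): acd, aci, adf, aeh, aei, afh, bch, bci, bde, bdf, beh, bfi, cdg, cgh, deg, egi, fgh, fgi

Hence C_0 ≅ Z^9, C_1 ≅ Z^27, C_2 ≅ Z^18.

∂_1: C_1 → C_0 is given by ∂[p,q] = [q] − [p].
This gives a 9×27 integer matrix of rank 8; reducing to Smith normal form yields diagonal entries (1,1,1,1,1,1,1,1).

∂_2: C_2 → C_1 sends each 2-simplex [p,q,r] to [q,r] − [p,r] + [p,q]. For instance
  ∂bde = de − be + bd,
  ∂afh = fh − ah + af.
The resulting 27×18 matrix has rank 17, and its Smith normal form has invariant factors (1,1,1,1,1,1,1,1,1,1,1,1,1,1,1,1,1).

From H_k ≅ ker(∂_k) / im(∂_{k+1}) we obtain:

  H_0: rank C_0 − rank ∂_1 = 9 − 8 = 1, and the invariant factors of ∂_1 are all 1, so H_0 = Z.
  H_1: rank ker ∂_1 − rank ∂_2 = (27 − 8) − 17 = 2, and the invariant factors of ∂_2 are all 1, so H_1 = Z^2.
  H_2: rank ker ∂_2 − rank ∂_3 = (18 − 17) − 0 = 1, and there is no ∂_3, so H_2 = Z.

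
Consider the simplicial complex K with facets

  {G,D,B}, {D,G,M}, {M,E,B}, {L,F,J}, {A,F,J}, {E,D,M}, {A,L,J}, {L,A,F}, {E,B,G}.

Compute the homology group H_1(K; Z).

Take the total order A < B < D < E < F < G < J < L < M on the vertex set. Then K (dimension 2) consists of the simplices:

  0-simplices (9): A, B, D, E, F, G, J, L, M
  1-simplices (16): AF, AJ, AL, BD, BE, BG, BM, DE, DG, DM, EG, EM, FJ, FL, GM, JL
  2-simplices (9): AFJ, AFL, AJL, BDG, BEG, BEM, DEM, DGM, FJL

so the chain groups are C_0 ≅ Z^9, C_1 ≅ Z^16, C_2 ≅ Z^9.

The boundary map ∂_1: C_1 → C_0 maps an edge to its endpoints' difference, ∂[p,q] = q − p. For instance
  ∂BE = E − B.
As a 9×16 matrix over Z this has rank 7, with invariant factors (1,1,1,1,1,1,1).

∂_2: C_2 → C_1 sends each 2-simplex [p,q,r] to [q,r] − [p,r] + [p,q]. For instance
  ∂DEM = EM − DM + DE,
  ∂AJL = JL − AL + AJ.
The 16×9 boundary matrix has rank 8 and Smith normal form diag(1,1,1,1,1,1,1,1).

Now H_k = ker ∂_k / im ∂_{k+1}, so:

  H_1: rank ker ∂_1 − rank ∂_2 = (16 − 7) − 8 = 1, and the invariant factors of ∂_2 are all 1, so H_1 ≅ Z.

H_1 ≅ Z.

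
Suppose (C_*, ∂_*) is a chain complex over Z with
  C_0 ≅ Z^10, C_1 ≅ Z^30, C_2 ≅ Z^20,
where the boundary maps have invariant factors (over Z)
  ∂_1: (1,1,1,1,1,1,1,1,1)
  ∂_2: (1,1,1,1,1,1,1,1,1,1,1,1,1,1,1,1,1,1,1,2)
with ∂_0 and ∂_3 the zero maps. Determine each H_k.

H_0 ≅ Z,  H_1 ≅ Z × Z/2,  H_2 = 0.

H_0: b_0 = 10 − 0 − 9 = 1; torsion from ∂_1 factors > 1: none. So H_0 ≅ Z.
H_1: b_1 = 30 − 9 − 20 = 1; torsion from ∂_2 factors > 1: [2]. So H_1 ≅ Z × Z/2.
H_2: b_2 = 20 − 20 − 0 = 0; torsion from ∂_3 factors > 1: none. So H_2 ≅ 0.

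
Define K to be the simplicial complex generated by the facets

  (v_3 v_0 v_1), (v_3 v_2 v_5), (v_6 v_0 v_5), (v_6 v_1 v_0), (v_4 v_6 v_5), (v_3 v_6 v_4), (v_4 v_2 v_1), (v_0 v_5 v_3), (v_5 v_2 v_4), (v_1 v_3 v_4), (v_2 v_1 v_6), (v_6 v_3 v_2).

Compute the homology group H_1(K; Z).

H_1 ≅ Z/2.

Order the vertices as v_0 < v_1 < v_2 < v_3 < v_4 < v_5 < v_6. Listing each simplex with vertices in this order, K has dimension 2 with simplices:

  0-simplices (7): [v_0], [v_1], [v_2], [v_3], [v_4], [v_5], [v_6]
  1-simplices (18): (18 of them)
  2-simplices (12): (12 of them)

giving chain groups C_0 ≅ Z^7, C_1 ≅ Z^18, C_2 ≅ Z^12.

The boundary map ∂_1: C_1 → C_0 maps an edge to its endpoints' difference, ∂[p,q] = q − p. For instance
  ∂[v_2,v_5] = [v_5] − [v_2].
The 7×18 boundary matrix has rank 6 and Smith normal form diag(1,1,1,1,1,1).

Boundary ∂_2: C_2 → C_1 acts by ∂[p,q,r] = [q,r] − [p,r] + [p,q]. For instance
  ∂[v_2,v_4,v_5] = [v_4,v_5] − [v_2,v_5] + [v_2,v_4],
  ∂[v_0,v_1,v_3] = [v_1,v_3] − [v_0,v_3] + [v_0,v_1].
This gives a 18×12 integer matrix of rank 12; reducing to Smith normal form yields diagonal entries (1,1,1,1,1,1,1,1,1,1,1,2).

From H_k ≅ ker(∂_k) / im(∂_{k+1}) we obtain:

  H_1: rank ker ∂_1 − rank ∂_2 = (18 − 6) − 12 = 0, and ∂_2 has invariant factor 2 > 1, so H_1 ≅ Z/2.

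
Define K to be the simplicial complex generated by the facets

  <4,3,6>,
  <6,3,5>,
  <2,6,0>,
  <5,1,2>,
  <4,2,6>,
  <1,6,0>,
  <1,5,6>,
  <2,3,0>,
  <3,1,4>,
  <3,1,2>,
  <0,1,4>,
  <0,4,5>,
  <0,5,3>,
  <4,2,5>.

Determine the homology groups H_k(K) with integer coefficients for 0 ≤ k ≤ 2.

Fix the vertex order 0 < 1 < 2 < 3 < 4 < 5 < 6 and write every simplex with vertices in increasing order. Then dim K = 2 and the simplices of K are:

  0-simplices (7): [0], [1], [2], [3], [4], [5], [6]
  1-simplices (21): [0,1], [0,2], [0,3], [0,4], [0,5], [0,6], [1,2], [1,3], [1,4], [1,5], [1,6], [2,3], [2,4], [2,5], [2,6], [3,4], [3,5], [3,6], [4,5], [4,6], [5,6]
  2-simplices (14): [0,1,4], [0,1,6], [0,2,3], [0,2,6], [0,3,5], [0,4,5], [1,2,3], [1,2,5], [1,3,4], [1,5,6], [2,4,5], [2,4,6], [3,4,6], [3,5,6]

giving chain groups C_0 ≅ Z^7, C_1 ≅ Z^21, C_2 ≅ Z^14.

The boundary map ∂_1: C_1 → C_0 maps an edge to its endpoints' difference, ∂[p,q] = q − p.
The resulting 7×21 matrix has rank 6, and its Smith normal form has invariant factors (1,1,1,1,1,1).

Boundary ∂_2: C_2 → C_1 maps a triangle to the signed sum of its edges. For instance
  ∂[3,4,6] = [4,6] − [3,6] + [3,4],
  ∂[0,1,4] = [1,4] − [0,4] + [0,1].
The resulting 21×14 matrix has rank 13, and its Smith normal form has invariant factors (1,1,1,1,1,1,1,1,1,1,1,1,1).

Computing H_k = (kernel of ∂_k) / (image of ∂_{k+1}):

  H_0: rank C_0 − rank ∂_1 = 7 − 6 = 1, and the invariant factors of ∂_1 are all 1, so H_0 ≅ Z.
  H_1: rank ker ∂_1 − rank ∂_2 = (21 − 6) − 13 = 2, and the invariant factors of ∂_2 are all 1, so H_1 ≅ Z^2.
  H_2: rank ker ∂_2 − rank ∂_3 = (14 − 13) − 0 = 1, and there is no ∂_3, so H_2 ≅ Z.

As a check, the Euler characteristic is 7 − 21 + 14 = 0, which agrees with 1 − 2 + 1 = 0.

H_0 = Z,  H_1 = Z^2,  H_2 = Z.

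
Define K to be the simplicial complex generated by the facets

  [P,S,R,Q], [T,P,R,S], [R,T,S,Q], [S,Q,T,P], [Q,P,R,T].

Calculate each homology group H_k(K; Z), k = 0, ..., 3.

H_0 ≅ Z,  H_1 = 0,  H_2 = 0,  H_3 ≅ Z.

We work with the vertex ordering P < Q < R < S < T. The simplices of K, each written with vertices in increasing order, are:

  0-simplices (5): P, Q, R, S, T
  1-simplices (10): PQ, PR, PS, PT, QR, QS, QT, RS, RT, ST
  2-simplices (10): PQR, PQS, PQT, PRS, PRT, PST, QRS, QRT, QST, RST
  3-simplices (5): PQRS, PQRT, PQST, PRST, QRST

giving chain groups C_0 ≅ Z^5, C_1 ≅ Z^10, C_2 ≅ Z^10, C_3 ≅ Z^5.

Boundary ∂_1: C_1 → C_0 sends each edge [p,q] (with p < q) to q − p.
The resulting 5×10 matrix has rank 4, and its Smith normal form has invariant factors (1,1,1,1).

∂_2: C_2 → C_1 sends each 2-simplex [p,q,r] to [q,r] − [p,r] + [p,q]. For instance
  ∂QRT = RT − QT + QR,
  ∂PQR = QR − PR + PQ.
As a 10×10 matrix over Z this has rank 6, with invariant factors (1,1,1,1,1,1).

Boundary ∂_3: C_3 → C_2 sends each 3-simplex σ to the alternating sum Σ_i (−1)^i (σ with its i-th vertex removed). For instance
  ∂PQRT = QRT − PRT + PQT − PQR,
  ∂PQST = QST − PST + PQT − PQS.
As a 10×5 matrix over Z this has rank 4, with invariant factors (1,1,1,1).

Computing H_k = (kernel of ∂_k) / (image of ∂_{k+1}):

  H_0: rank C_0 − rank ∂_1 = 5 − 4 = 1, and the invariant factors of ∂_1 are all 1, so H_0 ≅ Z.
  H_1: rank ker ∂_1 − rank ∂_2 = (10 − 4) − 6 = 0, and the invariant factors of ∂_2 are all 1, so H_1 ≅ 0.
  H_2: rank ker ∂_2 − rank ∂_3 = (10 − 6) − 4 = 0, and the invariant factors of ∂_3 are all 1, so H_2 ≅ 0.
  H_3: rank ker ∂_3 − rank ∂_4 = (5 − 4) − 0 = 1, and there is no ∂_4, so H_3 ≅ Z.

As a check, the Euler characteristic is 5 − 10 + 10 − 5 = 0, which agrees with 1 − 0 + 0 − 1 = 0.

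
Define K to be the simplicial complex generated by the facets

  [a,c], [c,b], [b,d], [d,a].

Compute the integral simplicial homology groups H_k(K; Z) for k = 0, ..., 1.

H_0 = Z,  H_1 = Z.

We work with the vertex ordering a < b < c < d. The simplices of K, each written with vertices in increasing order, are:

  0-simplices (4): a, b, c, d
  1-simplices (4): ac, ad, bc, bd

giving chain groups C_0 ≅ Z^4, C_1 ≅ Z^4.

Boundary ∂_1: C_1 → C_0 maps an edge to its endpoints' difference, ∂[p,q] = q − p. For instance
  ∂bd = d − b.
The resulting 4×4 matrix has rank 3, and its Smith normal form has invariant factors (1,1,1).

From H_k ≅ ker(∂_k) / im(∂_{k+1}) we obtain:

  H_0: rank C_0 − rank ∂_1 = 4 − 3 = 1, and the invariant factors of ∂_1 are all 1, so H_0 = Z.
  H_1: rank ker ∂_1 − rank ∂_2 = (4 − 3) − 0 = 1, and there is no ∂_2, so H_1 = Z.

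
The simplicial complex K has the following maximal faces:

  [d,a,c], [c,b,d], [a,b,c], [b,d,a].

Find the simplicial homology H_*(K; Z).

Order the vertices as a < b < c < d. Listing each simplex with vertices in this order, K has dimension 2 with simplices:

  0-simplices (4): a, b, c, d
  1-simplices (6): ab, ac, ad, bc, bd, cd
  2-simplices (4): abc, abd, acd, bcd

giving chain groups C_0 ≅ Z^4, C_1 ≅ Z^6, C_2 ≅ Z^4.

Boundary ∂_1: C_1 → C_0 sends each edge [p,q] (with p < q) to q − p. For instance
  ∂cd = d − c.
The resulting 4×6 matrix has rank 3, and its Smith normal form has invariant factors (1,1,1).

The boundary map ∂_2: C_2 → C_1 maps a triangle to the signed sum of its edges. For instance
  ∂bcd = cd − bd + bc,
  ∂abd = bd − ad + ab.
This gives a 6×4 integer matrix of rank 3; reducing to Smith normal form yields diagonal entries (1,1,1).

From H_k ≅ ker(∂_k) / im(∂_{k+1}) we obtain:

  H_0: rank C_0 − rank ∂_1 = 4 − 3 = 1, and the invariant factors of ∂_1 are all 1, so H_0 = Z.
  H_1: rank ker ∂_1 − rank ∂_2 = (6 − 3) − 3 = 0, and the invariant factors of ∂_2 are all 1, so H_1 = 0.
  H_2: rank ker ∂_2 − rank ∂_3 = (4 − 3) − 0 = 1, and there is no ∂_3, so H_2 = Z.

H_0 ≅ Z,  H_1 = 0,  H_2 ≅ Z.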